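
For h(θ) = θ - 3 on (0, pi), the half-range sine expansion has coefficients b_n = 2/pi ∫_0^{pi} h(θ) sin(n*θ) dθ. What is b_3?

2/3 - 4/pi

b_3 = 2/pi ∫_0^{pi} (θ - 3) sin(3*θ) dθ.
Integrating by parts (boundary term plus one more integral), an antiderivative of (θ - 3) sin(3*θ) is -θ*cos(3*θ)/3 + sin(3*θ)/9 + cos(3*θ); evaluating from 0 to pi: ∫_{0}^{pi} (θ - 3) sin(3*θ) dθ = (-1 + pi/3) - (1) = -2 + pi/3.
Hence b_3 = (2/pi)·(-2 + pi/3) = 2/3 - 4/pi.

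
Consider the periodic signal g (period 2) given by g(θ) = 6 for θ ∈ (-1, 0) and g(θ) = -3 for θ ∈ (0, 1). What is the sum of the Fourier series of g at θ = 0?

At θ = 0 the one-sided limits are g(0^-) = 6 and g(0^+) = -3.
By Dirichlet's theorem the series converges to their average, [(6) + (-3)]/2 = 3/2.

3/2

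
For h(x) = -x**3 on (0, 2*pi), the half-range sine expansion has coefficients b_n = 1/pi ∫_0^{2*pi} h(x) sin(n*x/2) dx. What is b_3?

32/9 - 16*pi**2/3

b_3 = 1/pi ∫_0^{2*pi} (-x**3) sin(3*x/2) dx.
Integrating by parts three times (tabular method), an antiderivative of (-x**3) sin(3*x/2) is 2*x**3*cos(3*x/2)/3 - 4*x**2*sin(3*x/2)/3 - 16*x*cos(3*x/2)/9 + 32*sin(3*x/2)/27; evaluating from 0 to 2*pi: ∫_{0}^{2*pi} (-x**3) sin(3*x/2) dx = (16*pi*(2 - 3*pi**2)/9) - (0) = 16*pi*(2 - 3*pi**2)/9.
Hence b_3 = (1/pi)·(16*pi*(2 - 3*pi**2)/9) = 32/9 - 16*pi**2/3.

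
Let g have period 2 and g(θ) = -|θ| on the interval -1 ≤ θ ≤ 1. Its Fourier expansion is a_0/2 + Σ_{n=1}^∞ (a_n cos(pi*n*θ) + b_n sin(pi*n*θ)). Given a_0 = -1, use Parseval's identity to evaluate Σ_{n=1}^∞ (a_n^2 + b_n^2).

Parseval: a_0^2/2 + Σ_{n≥1} (a_n^2+b_n^2) = ∫_{-1}^{1} g(θ)^2 dθ = 2/3.
Subtract a_0^2/2 = 1/2: Σ (a_n^2+b_n^2) = 1/6.

1/6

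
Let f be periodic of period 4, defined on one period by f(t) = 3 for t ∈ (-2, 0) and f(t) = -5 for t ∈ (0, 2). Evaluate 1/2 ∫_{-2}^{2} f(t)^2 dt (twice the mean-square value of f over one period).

34

1/2 ∫_{-2}^{2} f(t)^2 dt = 1/2 · (68) = 34.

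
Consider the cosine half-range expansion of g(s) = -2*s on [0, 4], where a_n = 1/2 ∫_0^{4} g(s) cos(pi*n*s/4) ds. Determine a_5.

32/(25*pi**2)

a_5 = 1/2 ∫_0^{4} (-2*s) cos(5*pi*s/4) ds.
Integrating by parts (boundary term plus one more integral), an antiderivative of (-2*s) cos(5*pi*s/4) is -8*s*sin(5*pi*s/4)/(5*pi) - 32*cos(5*pi*s/4)/(25*pi**2); evaluating from 0 to 4: ∫_{0}^{4} (-2*s) cos(5*pi*s/4) ds = (32/(25*pi**2)) - (-32/(25*pi**2)) = 64/(25*pi**2).
Hence a_5 = (1/2)·(64/(25*pi**2)) = 32/(25*pi**2).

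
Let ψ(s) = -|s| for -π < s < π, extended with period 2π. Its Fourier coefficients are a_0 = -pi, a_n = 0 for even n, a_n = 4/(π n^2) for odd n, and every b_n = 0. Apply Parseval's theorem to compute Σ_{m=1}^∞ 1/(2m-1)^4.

Parseval: a_0^2/2 + Σ a_n^2 = (1/π) ∫_{-π}^{π} ψ(s)^2 ds = 2*pi**2/3.
Subtract a_0^2/2 = pi**2/2: Σ a_n^2 = pi**2/6.
Only odd n contribute, with a_n^2 = 16/(π^2 n^4), so Σ_{m≥1} 1/(2m-1)^4 = π^2·(pi**2/6)/16 = pi**4/96.

pi**4/96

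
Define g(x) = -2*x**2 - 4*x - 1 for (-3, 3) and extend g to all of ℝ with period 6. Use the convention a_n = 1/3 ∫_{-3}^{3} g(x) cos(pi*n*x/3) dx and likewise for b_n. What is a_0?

a_0 = 1/3 ∫_{-3}^{3} g(x) dx = 1/3 · (-42) = -14.

-14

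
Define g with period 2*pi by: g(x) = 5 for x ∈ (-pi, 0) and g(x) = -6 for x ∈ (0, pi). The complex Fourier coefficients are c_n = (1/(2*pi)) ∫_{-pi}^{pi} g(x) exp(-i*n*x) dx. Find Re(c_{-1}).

0

Since g is real-valued, Re(c_{-1}) = (1/(2*pi)) ∫_{-pi}^{pi} g(x) cos(-x) dx = a_{1}/2.
Split the integral at the breakpoints.
Directly, an antiderivative of (5) cos(-x) is 5*sin(x); evaluating from -pi to 0: ∫_{-pi}^{0} (5) cos(-x) dx = (0) - (0) = 0.
Directly, an antiderivative of (-6) cos(-x) is -6*sin(x); evaluating from 0 to pi: ∫_{0}^{pi} (-6) cos(-x) dx = (0) - (0) = 0.
So ∫_{-pi}^{pi} g(x) cos(-x) dx = 0.
Hence Re(c_{-1}) = (1/(2*pi))·(0) = 0.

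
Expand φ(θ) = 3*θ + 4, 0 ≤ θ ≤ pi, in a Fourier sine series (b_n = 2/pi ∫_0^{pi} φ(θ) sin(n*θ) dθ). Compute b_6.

-1

b_6 = 2/pi ∫_0^{pi} (3*θ + 4) sin(6*θ) dθ.
Integrating by parts (boundary term plus one more integral), an antiderivative of (3*θ + 4) sin(6*θ) is -θ*cos(6*θ)/2 + sin(6*θ)/12 - 2*cos(6*θ)/3; evaluating from 0 to pi: ∫_{0}^{pi} (3*θ + 4) sin(6*θ) dθ = (-pi/2 - 2/3) - (-2/3) = -pi/2.
Hence b_6 = (2/pi)·(-pi/2) = -1.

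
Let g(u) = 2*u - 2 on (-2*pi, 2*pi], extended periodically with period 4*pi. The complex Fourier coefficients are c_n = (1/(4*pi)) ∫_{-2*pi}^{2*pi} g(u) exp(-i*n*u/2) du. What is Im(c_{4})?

1

Since g is real-valued, Im(c_{4}) = -(1/(4*pi)) ∫_{-2*pi}^{2*pi} g(u) sin(2*u) du = -b_{4}/2.
Integrating by parts (boundary term plus one more integral), an antiderivative of (2*u - 2) sin(2*u) is -u*cos(2*u) + sin(2*u)/2 + cos(2*u); evaluating from -2*pi to 2*pi: ∫_{-2*pi}^{2*pi} (2*u - 2) sin(2*u) du = (1 - 2*pi) - (1 + 2*pi) = -4*pi.
Hence Im(c_{4}) = (-1/(4*pi))·(-4*pi) = 1.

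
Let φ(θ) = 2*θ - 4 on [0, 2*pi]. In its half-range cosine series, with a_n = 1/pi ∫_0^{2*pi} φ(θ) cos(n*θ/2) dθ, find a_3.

-16/(9*pi)

a_3 = 1/pi ∫_0^{2*pi} (2*θ - 4) cos(3*θ/2) dθ.
Integrating by parts (boundary term plus one more integral), an antiderivative of (2*θ - 4) cos(3*θ/2) is 4*θ*sin(3*θ/2)/3 - 8*sin(3*θ/2)/3 + 8*cos(3*θ/2)/9; evaluating from 0 to 2*pi: ∫_{0}^{2*pi} (2*θ - 4) cos(3*θ/2) dθ = (-8/9) - (8/9) = -16/9.
Hence a_3 = (1/pi)·(-16/9) = -16/(9*pi).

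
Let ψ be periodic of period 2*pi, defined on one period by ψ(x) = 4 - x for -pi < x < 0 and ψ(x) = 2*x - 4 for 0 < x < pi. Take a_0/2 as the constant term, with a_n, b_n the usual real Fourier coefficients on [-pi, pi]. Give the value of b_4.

b_4 = 1/pi ∫_{-pi}^{pi} ψ(x) sin(4*x) dx.
Split the integral at the breakpoints.
Integrating by parts (boundary term plus one more integral), an antiderivative of (4 - x) sin(4*x) is x*cos(4*x)/4 - sin(4*x)/16 - cos(4*x); evaluating from -pi to 0: ∫_{-pi}^{0} (4 - x) sin(4*x) dx = (-1) - (-1 - pi/4) = pi/4.
Integrating by parts (boundary term plus one more integral), an antiderivative of (2*x - 4) sin(4*x) is -x*cos(4*x)/2 + sin(4*x)/8 + cos(4*x); evaluating from 0 to pi: ∫_{0}^{pi} (2*x - 4) sin(4*x) dx = (1 - pi/2) - (1) = -pi/2.
Summing the pieces and multiplying by (1/pi) gives b_4 = -1/4.

-1/4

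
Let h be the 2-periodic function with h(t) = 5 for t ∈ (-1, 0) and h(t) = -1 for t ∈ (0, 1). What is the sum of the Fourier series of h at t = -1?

2

At t = -1 the one-sided limits are h(-1^-) = -1 and h(-1^+) = 5.
By Dirichlet's theorem the series converges to their average, [(-1) + (5)]/2 = 2.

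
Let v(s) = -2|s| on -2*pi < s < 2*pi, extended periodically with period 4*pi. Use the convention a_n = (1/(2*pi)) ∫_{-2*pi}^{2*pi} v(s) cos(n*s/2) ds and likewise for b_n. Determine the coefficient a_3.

a_3 = (1/(2*pi)) ∫_{-2*pi}^{2*pi} v(s) cos(3*s/2) ds.
v is even and cos(3*s/2) is even, so the integrand is even and a_3 = 1/pi ∫_0^{2*pi} v(s) cos(3*s/2) ds.
Integrating by parts (boundary term plus one more integral), an antiderivative of (-2*s) cos(3*s/2) is -4*s*sin(3*s/2)/3 - 8*cos(3*s/2)/9; evaluating from 0 to 2*pi: ∫_{0}^{2*pi} (-2*s) cos(3*s/2) ds = (8/9) - (-8/9) = 16/9.
Hence a_3 = (1/pi)·(16/9) = 16/(9*pi).

16/(9*pi)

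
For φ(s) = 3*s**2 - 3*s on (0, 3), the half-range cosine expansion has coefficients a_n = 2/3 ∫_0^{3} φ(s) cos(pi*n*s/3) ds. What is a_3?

a_3 = 2/3 ∫_0^{3} (3*s**2 - 3*s) cos(pi*s) ds.
Integrating by parts twice (tabular method), an antiderivative of (3*s**2 - 3*s) cos(pi*s) is 3*s**2*sin(pi*s)/pi - 3*s*sin(pi*s)/pi + 6*s*cos(pi*s)/pi**2 - 6*sin(pi*s)/pi**3 - 3*cos(pi*s)/pi**2; evaluating from 0 to 3: ∫_{0}^{3} (3*s**2 - 3*s) cos(pi*s) ds = (-15/pi**2) - (-3/pi**2) = -12/pi**2.
Hence a_3 = (2/3)·(-12/pi**2) = -8/pi**2.

-8/pi**2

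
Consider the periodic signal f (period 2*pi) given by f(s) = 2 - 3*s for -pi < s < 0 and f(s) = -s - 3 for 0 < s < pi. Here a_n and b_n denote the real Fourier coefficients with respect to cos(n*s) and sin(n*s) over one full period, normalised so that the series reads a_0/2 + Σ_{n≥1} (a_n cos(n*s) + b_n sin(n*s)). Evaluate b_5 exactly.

-4/5 - 2/pi

b_5 = 1/pi ∫_{-pi}^{pi} f(s) sin(5*s) ds.
Split the integral at the breakpoints.
Integrating by parts (boundary term plus one more integral), an antiderivative of (2 - 3*s) sin(5*s) is 3*s*cos(5*s)/5 - 3*sin(5*s)/25 - 2*cos(5*s)/5; evaluating from -pi to 0: ∫_{-pi}^{0} (2 - 3*s) sin(5*s) ds = (-2/5) - (2/5 + 3*pi/5) = -3*pi/5 - 4/5.
Integrating by parts (boundary term plus one more integral), an antiderivative of (-s - 3) sin(5*s) is s*cos(5*s)/5 - sin(5*s)/25 + 3*cos(5*s)/5; evaluating from 0 to pi: ∫_{0}^{pi} (-s - 3) sin(5*s) ds = (-pi/5 - 3/5) - (3/5) = -6/5 - pi/5.
Summing the pieces and multiplying by (1/pi) gives b_5 = -4/5 - 2/pi.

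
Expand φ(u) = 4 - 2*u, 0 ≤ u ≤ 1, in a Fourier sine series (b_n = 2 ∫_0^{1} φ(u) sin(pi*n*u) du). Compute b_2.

b_2 = 2 ∫_0^{1} (4 - 2*u) sin(2*pi*u) du.
Integrating by parts (boundary term plus one more integral), an antiderivative of (4 - 2*u) sin(2*pi*u) is u*cos(2*pi*u)/pi - sin(2*pi*u)/(2*pi**2) - 2*cos(2*pi*u)/pi; evaluating from 0 to 1: ∫_{0}^{1} (4 - 2*u) sin(2*pi*u) du = (-1/pi) - (-2/pi) = 1/pi.
Hence b_2 = 2·(1/pi) = 2/pi.

2/pi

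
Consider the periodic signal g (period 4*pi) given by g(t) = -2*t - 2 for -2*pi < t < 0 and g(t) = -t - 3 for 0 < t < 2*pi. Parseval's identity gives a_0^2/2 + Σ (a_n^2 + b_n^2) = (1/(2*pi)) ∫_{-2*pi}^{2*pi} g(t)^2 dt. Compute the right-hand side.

(1/(2*pi)) ∫_{-2*pi}^{2*pi} g(t)^2 dt = (1/(2*pi)) · (2*pi*(-6*pi + 39 + 20*pi**2)/3) = -2*pi + 13 + 20*pi**2/3.

-2*pi + 13 + 20*pi**2/3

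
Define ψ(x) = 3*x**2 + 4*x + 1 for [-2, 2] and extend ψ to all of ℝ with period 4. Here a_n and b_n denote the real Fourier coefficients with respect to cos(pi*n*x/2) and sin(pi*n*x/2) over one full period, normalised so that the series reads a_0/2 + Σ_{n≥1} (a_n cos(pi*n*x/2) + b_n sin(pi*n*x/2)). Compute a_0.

a_0 = 1/2 ∫_{-2}^{2} ψ(x) dx = 1/2 · (20) = 10.

10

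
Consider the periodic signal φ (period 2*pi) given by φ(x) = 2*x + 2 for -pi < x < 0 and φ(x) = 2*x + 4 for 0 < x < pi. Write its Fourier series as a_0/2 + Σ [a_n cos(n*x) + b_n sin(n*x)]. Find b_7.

4*(1 + pi)/(7*pi)

b_7 = 1/pi ∫_{-pi}^{pi} φ(x) sin(7*x) dx.
Split the integral at the breakpoints.
Integrating by parts (boundary term plus one more integral), an antiderivative of (2*x + 2) sin(7*x) is -2*x*cos(7*x)/7 + 2*sin(7*x)/49 - 2*cos(7*x)/7; evaluating from -pi to 0: ∫_{-pi}^{0} (2*x + 2) sin(7*x) dx = (-2/7) - (2/7 - 2*pi/7) = -4/7 + 2*pi/7.
Integrating by parts (boundary term plus one more integral), an antiderivative of (2*x + 4) sin(7*x) is -2*x*cos(7*x)/7 + 2*sin(7*x)/49 - 4*cos(7*x)/7; evaluating from 0 to pi: ∫_{0}^{pi} (2*x + 4) sin(7*x) dx = (4/7 + 2*pi/7) - (-4/7) = 2*pi/7 + 8/7.
Summing the pieces and multiplying by (1/pi) gives b_7 = 4*(1 + pi)/(7*pi).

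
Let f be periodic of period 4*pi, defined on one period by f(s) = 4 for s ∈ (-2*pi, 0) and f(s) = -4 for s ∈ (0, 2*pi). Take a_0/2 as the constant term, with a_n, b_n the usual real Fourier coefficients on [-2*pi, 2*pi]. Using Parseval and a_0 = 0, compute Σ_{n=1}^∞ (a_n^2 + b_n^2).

Parseval: a_0^2/2 + Σ_{n≥1} (a_n^2+b_n^2) = (1/(2*pi)) ∫_{-2*pi}^{2*pi} f(s)^2 ds = 32.
Subtract a_0^2/2 = 0: Σ (a_n^2+b_n^2) = 32.

32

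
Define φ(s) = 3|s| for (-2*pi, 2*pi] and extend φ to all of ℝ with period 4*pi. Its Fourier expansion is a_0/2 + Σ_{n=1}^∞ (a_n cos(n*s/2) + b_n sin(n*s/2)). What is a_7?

a_7 = (1/(2*pi)) ∫_{-2*pi}^{2*pi} φ(s) cos(7*s/2) ds.
φ is even and cos(7*s/2) is even, so the integrand is even and a_7 = 1/pi ∫_0^{2*pi} φ(s) cos(7*s/2) ds.
Integrating by parts (boundary term plus one more integral), an antiderivative of (3*s) cos(7*s/2) is 6*s*sin(7*s/2)/7 + 12*cos(7*s/2)/49; evaluating from 0 to 2*pi: ∫_{0}^{2*pi} (3*s) cos(7*s/2) ds = (-12/49) - (12/49) = -24/49.
Hence a_7 = (1/pi)·(-24/49) = -24/(49*pi).

-24/(49*pi)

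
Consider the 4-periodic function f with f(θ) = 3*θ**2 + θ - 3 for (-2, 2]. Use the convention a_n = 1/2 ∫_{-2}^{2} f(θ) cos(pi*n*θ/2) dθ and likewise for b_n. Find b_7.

4/(7*pi)

b_7 = 1/2 ∫_{-2}^{2} f(θ) sin(7*pi*θ/2) dθ.
Integrating by parts twice (tabular method), an antiderivative of (3*θ**2 + θ - 3) sin(7*pi*θ/2) is -6*θ**2*cos(7*pi*θ/2)/(7*pi) + 24*θ*sin(7*pi*θ/2)/(49*pi**2) - 2*θ*cos(7*pi*θ/2)/(7*pi) + 4*sin(7*pi*θ/2)/(49*pi**2) + 48*cos(7*pi*θ/2)/(343*pi**3) + 6*cos(7*pi*θ/2)/(7*pi); evaluating from -2 to 2: ∫_{-2}^{2} (3*θ**2 + θ - 3) sin(7*pi*θ/2) dθ = (2*(-24 + 539*pi**2)/(343*pi**3)) - (-48/(343*pi**3) + 2/pi) = 8/(7*pi).
Hence b_7 = (1/2)·(8/(7*pi)) = 4/(7*pi).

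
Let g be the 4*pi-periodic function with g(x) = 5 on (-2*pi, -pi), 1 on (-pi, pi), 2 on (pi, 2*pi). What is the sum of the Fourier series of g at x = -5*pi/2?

x = -5*pi/2 differs from x = 3*pi/2 by -1 full period(s), and the series is 4*pi-periodic.
g is continuous at x = 3*pi/2 with value 2, so the series converges to 2 there.

2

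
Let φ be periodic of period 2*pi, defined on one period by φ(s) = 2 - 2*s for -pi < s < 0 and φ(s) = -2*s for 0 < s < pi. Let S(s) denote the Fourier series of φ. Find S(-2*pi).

s = -2*pi differs from s = 0 by -1 full period(s), and the series is 2*pi-periodic.
At s = 0 the one-sided limits are φ(0^-) = 2 and φ(0^+) = 0.
By Dirichlet's theorem the series converges to their average, [(2) + (0)]/2 = 1.

1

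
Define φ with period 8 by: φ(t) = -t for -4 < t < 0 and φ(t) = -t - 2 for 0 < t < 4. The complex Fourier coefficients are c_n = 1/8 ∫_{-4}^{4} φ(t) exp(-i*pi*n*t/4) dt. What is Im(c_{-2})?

2/pi

Since φ is real-valued, Im(c_{-2}) = -1/8 ∫_{-4}^{4} φ(t) sin(-pi*t/2) dt = b_{2}/2.
Split the integral at the breakpoints.
Integrating by parts (boundary term plus one more integral), an antiderivative of (-t) sin(-pi*t/2) is -2*t*cos(pi*t/2)/pi + 4*sin(pi*t/2)/pi**2; evaluating from -4 to 0: ∫_{-4}^{0} (-t) sin(-pi*t/2) dt = (0) - (8/pi) = -8/pi.
Integrating by parts (boundary term plus one more integral), an antiderivative of (-t - 2) sin(-pi*t/2) is -2*t*cos(pi*t/2)/pi + 4*sin(pi*t/2)/pi**2 - 4*cos(pi*t/2)/pi; evaluating from 0 to 4: ∫_{0}^{4} (-t - 2) sin(-pi*t/2) dt = (-12/pi) - (-4/pi) = -8/pi.
So ∫_{-4}^{4} φ(t) sin(-pi*t/2) dt = -16/pi.
Hence Im(c_{-2}) = (-1/8)·(-16/pi) = 2/pi.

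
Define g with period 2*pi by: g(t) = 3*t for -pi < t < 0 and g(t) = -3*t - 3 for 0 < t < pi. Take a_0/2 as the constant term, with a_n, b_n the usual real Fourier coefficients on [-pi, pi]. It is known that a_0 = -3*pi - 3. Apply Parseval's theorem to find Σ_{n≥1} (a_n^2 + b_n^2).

Parseval: a_0^2/2 + Σ_{n≥1} (a_n^2+b_n^2) = 1/pi ∫_{-pi}^{pi} g(t)^2 dt = 9 + 9*pi + 6*pi**2.
Subtract a_0^2/2 = 9*(1 + pi)**2/2: Σ (a_n^2+b_n^2) = 9/2 + 3*pi**2/2.

9/2 + 3*pi**2/2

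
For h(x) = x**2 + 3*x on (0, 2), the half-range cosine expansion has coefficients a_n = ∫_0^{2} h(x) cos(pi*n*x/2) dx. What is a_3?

-40/(9*pi**2)

a_3 = ∫_0^{2} (x**2 + 3*x) cos(3*pi*x/2) dx.
Integrating by parts twice (tabular method), an antiderivative of (x**2 + 3*x) cos(3*pi*x/2) is 2*x**2*sin(3*pi*x/2)/(3*pi) + 2*x*sin(3*pi*x/2)/pi + 8*x*cos(3*pi*x/2)/(9*pi**2) - 16*sin(3*pi*x/2)/(27*pi**3) + 4*cos(3*pi*x/2)/(3*pi**2); evaluating from 0 to 2: ∫_{0}^{2} (x**2 + 3*x) cos(3*pi*x/2) dx = (-28/(9*pi**2)) - (4/(3*pi**2)) = -40/(9*pi**2).
Hence a_3 = -40/(9*pi**2).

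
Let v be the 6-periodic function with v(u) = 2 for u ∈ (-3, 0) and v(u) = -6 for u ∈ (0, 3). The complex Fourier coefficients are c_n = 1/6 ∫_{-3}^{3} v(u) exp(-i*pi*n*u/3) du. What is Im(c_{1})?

8/pi

Since v is real-valued, Im(c_{1}) = -1/6 ∫_{-3}^{3} v(u) sin(pi*u/3) du = -b_{1}/2.
Split the integral at the breakpoints.
Directly, an antiderivative of (2) sin(pi*u/3) is -6*cos(pi*u/3)/pi; evaluating from -3 to 0: ∫_{-3}^{0} (2) sin(pi*u/3) du = (-6/pi) - (6/pi) = -12/pi.
Directly, an antiderivative of (-6) sin(pi*u/3) is 18*cos(pi*u/3)/pi; evaluating from 0 to 3: ∫_{0}^{3} (-6) sin(pi*u/3) du = (-18/pi) - (18/pi) = -36/pi.
So ∫_{-3}^{3} v(u) sin(pi*u/3) du = -48/pi.
Hence Im(c_{1}) = (-1/6)·(-48/pi) = 8/pi.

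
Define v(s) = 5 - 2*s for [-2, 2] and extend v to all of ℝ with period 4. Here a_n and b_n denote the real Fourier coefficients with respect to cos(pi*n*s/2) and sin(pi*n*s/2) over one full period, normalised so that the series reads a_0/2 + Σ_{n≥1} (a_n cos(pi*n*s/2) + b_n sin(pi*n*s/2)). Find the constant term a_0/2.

a_0 = 1/2 ∫_{-2}^{2} v(s) ds = 1/2 · (20) = 10.
So the constant term a_0/2 = 5.

5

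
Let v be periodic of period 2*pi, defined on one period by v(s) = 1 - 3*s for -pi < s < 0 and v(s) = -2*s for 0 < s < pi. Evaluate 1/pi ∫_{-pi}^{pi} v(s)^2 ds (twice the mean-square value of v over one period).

1 + 3*pi + 13*pi**2/3

1/pi ∫_{-pi}^{pi} v(s)^2 ds = 1/pi · (pi*(3 + 9*pi + 13*pi**2)/3) = 1 + 3*pi + 13*pi**2/3.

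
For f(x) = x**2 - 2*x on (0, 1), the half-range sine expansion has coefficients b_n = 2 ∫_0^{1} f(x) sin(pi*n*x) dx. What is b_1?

-2/pi - 8/pi**3

b_1 = 2 ∫_0^{1} (x**2 - 2*x) sin(pi*x) dx.
Integrating by parts twice (tabular method), an antiderivative of (x**2 - 2*x) sin(pi*x) is -x**2*cos(pi*x)/pi + 2*x*sin(pi*x)/pi**2 + 2*x*cos(pi*x)/pi - 2*sin(pi*x)/pi**2 + 2*cos(pi*x)/pi**3; evaluating from 0 to 1: ∫_{0}^{1} (x**2 - 2*x) sin(pi*x) dx = ((-pi**2 - 2)/pi**3) - (2/pi**3) = (-pi**2 - 4)/pi**3.
Hence b_1 = 2·((-pi**2 - 4)/pi**3) = -2/pi - 8/pi**3.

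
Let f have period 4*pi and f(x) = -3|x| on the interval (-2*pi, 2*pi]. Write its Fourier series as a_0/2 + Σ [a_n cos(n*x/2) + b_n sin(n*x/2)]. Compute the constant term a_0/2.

-3*pi

a_0 = (1/(2*pi)) ∫_{-2*pi}^{2*pi} f(x) dx = (1/(2*pi)) · (-12*pi**2) = -6*pi.
So the constant term a_0/2 = -3*pi.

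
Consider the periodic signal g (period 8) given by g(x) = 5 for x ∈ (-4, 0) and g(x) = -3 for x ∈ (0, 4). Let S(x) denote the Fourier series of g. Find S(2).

-3

g is continuous at x = 2 with value -3, so the series converges to -3 there.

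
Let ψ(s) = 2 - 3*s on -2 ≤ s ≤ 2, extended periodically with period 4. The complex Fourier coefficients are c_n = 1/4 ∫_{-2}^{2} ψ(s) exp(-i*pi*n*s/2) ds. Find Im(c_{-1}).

-6/pi

Since ψ is real-valued, Im(c_{-1}) = -1/4 ∫_{-2}^{2} ψ(s) sin(-pi*s/2) ds = b_{1}/2.
Integrating by parts (boundary term plus one more integral), an antiderivative of (2 - 3*s) sin(-pi*s/2) is -6*s*cos(pi*s/2)/pi + 12*sin(pi*s/2)/pi**2 + 4*cos(pi*s/2)/pi; evaluating from -2 to 2: ∫_{-2}^{2} (2 - 3*s) sin(-pi*s/2) ds = (8/pi) - (-16/pi) = 24/pi.
Hence Im(c_{-1}) = (-1/4)·(24/pi) = -6/pi.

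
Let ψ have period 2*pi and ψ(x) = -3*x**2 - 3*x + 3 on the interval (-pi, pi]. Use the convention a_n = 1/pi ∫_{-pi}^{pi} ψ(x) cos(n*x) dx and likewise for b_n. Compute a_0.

a_0 = 1/pi ∫_{-pi}^{pi} ψ(x) dx = 1/pi · (2*pi*(3 - pi**2)) = 6 - 2*pi**2.

6 - 2*pi**2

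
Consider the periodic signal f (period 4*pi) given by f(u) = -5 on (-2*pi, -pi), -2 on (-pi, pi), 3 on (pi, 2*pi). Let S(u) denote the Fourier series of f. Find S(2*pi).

At u = 2*pi the one-sided limits are f(2*pi^-) = 3 and f(2*pi^+) = -5.
By Dirichlet's theorem the series converges to their average, [(3) + (-5)]/2 = -1.

-1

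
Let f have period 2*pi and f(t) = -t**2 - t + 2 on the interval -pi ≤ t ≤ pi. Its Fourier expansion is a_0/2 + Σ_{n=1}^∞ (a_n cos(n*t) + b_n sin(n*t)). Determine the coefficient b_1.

b_1 = 1/pi ∫_{-pi}^{pi} f(t) sin(t) dt.
Integrating by parts twice (tabular method), an antiderivative of (-t**2 - t + 2) sin(t) is t**2*cos(t) - 2*t*sin(t) + t*cos(t) - sin(t) - 4*cos(t); evaluating from -pi to pi: ∫_{-pi}^{pi} (-t**2 - t + 2) sin(t) dt = (-pi**2 - pi + 4) - (-pi**2 + pi + 4) = -2*pi.
Hence b_1 = (1/pi)·(-2*pi) = -2.

-2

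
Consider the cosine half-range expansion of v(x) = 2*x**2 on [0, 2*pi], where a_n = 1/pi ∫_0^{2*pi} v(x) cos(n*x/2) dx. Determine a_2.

a_2 = 1/pi ∫_0^{2*pi} (2*x**2) cos(x) dx.
Integrating by parts twice (tabular method), an antiderivative of (2*x**2) cos(x) is 2*x**2*sin(x) + 4*x*cos(x) - 4*sin(x); evaluating from 0 to 2*pi: ∫_{0}^{2*pi} (2*x**2) cos(x) dx = (8*pi) - (0) = 8*pi.
Hence a_2 = (1/pi)·(8*pi) = 8.

8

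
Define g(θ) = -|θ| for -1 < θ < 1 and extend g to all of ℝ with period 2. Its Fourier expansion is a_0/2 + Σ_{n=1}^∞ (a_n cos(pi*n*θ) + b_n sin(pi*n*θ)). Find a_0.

-1

a_0 = ∫_{-1}^{1} g(θ) dθ = -1.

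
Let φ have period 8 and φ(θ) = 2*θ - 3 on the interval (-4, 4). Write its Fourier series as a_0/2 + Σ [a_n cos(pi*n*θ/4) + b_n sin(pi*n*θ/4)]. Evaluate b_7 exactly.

b_7 = 1/4 ∫_{-4}^{4} φ(θ) sin(7*pi*θ/4) dθ.
Integrating by parts (boundary term plus one more integral), an antiderivative of (2*θ - 3) sin(7*pi*θ/4) is -8*θ*cos(7*pi*θ/4)/(7*pi) + 32*sin(7*pi*θ/4)/(49*pi**2) + 12*cos(7*pi*θ/4)/(7*pi); evaluating from -4 to 4: ∫_{-4}^{4} (2*θ - 3) sin(7*pi*θ/4) dθ = (20/(7*pi)) - (-44/(7*pi)) = 64/(7*pi).
Hence b_7 = (1/4)·(64/(7*pi)) = 16/(7*pi).

16/(7*pi)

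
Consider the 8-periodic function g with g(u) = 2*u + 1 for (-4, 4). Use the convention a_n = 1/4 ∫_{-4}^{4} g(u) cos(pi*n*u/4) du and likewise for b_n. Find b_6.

b_6 = 1/4 ∫_{-4}^{4} g(u) sin(3*pi*u/2) du.
Integrating by parts (boundary term plus one more integral), an antiderivative of (2*u + 1) sin(3*pi*u/2) is -4*u*cos(3*pi*u/2)/(3*pi) + 8*sin(3*pi*u/2)/(9*pi**2) - 2*cos(3*pi*u/2)/(3*pi); evaluating from -4 to 4: ∫_{-4}^{4} (2*u + 1) sin(3*pi*u/2) du = (-6/pi) - (14/(3*pi)) = -32/(3*pi).
Hence b_6 = (1/4)·(-32/(3*pi)) = -8/(3*pi).

-8/(3*pi)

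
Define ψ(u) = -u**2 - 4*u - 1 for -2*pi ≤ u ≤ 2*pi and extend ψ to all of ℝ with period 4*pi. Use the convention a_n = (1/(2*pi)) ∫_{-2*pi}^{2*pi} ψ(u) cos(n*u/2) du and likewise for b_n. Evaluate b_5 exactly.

-16/5

b_5 = (1/(2*pi)) ∫_{-2*pi}^{2*pi} ψ(u) sin(5*u/2) du.
Integrating by parts twice (tabular method), an antiderivative of (-u**2 - 4*u - 1) sin(5*u/2) is 2*u**2*cos(5*u/2)/5 - 8*u*sin(5*u/2)/25 + 8*u*cos(5*u/2)/5 - 16*sin(5*u/2)/25 + 34*cos(5*u/2)/125; evaluating from -2*pi to 2*pi: ∫_{-2*pi}^{2*pi} (-u**2 - 4*u - 1) sin(5*u/2) du = (-8*pi**2/5 - 16*pi/5 - 34/125) - (-8*pi**2/5 - 34/125 + 16*pi/5) = -32*pi/5.
Hence b_5 = (1/(2*pi))·(-32*pi/5) = -16/5.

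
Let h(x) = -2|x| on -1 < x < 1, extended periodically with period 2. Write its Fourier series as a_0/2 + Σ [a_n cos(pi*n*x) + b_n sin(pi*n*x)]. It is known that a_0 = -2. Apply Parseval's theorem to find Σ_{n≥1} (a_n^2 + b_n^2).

2/3

Parseval: a_0^2/2 + Σ_{n≥1} (a_n^2+b_n^2) = ∫_{-1}^{1} h(x)^2 dx = 8/3.
Subtract a_0^2/2 = 2: Σ (a_n^2+b_n^2) = 2/3.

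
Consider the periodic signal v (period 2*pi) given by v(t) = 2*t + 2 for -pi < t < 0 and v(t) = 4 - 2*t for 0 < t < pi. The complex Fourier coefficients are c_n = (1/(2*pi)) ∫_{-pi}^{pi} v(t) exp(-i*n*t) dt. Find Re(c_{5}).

4/(25*pi)

Since v is real-valued, Re(c_{5}) = (1/(2*pi)) ∫_{-pi}^{pi} v(t) cos(5*t) dt = a_{5}/2.
Split the integral at the breakpoints.
Integrating by parts (boundary term plus one more integral), an antiderivative of (2*t + 2) cos(5*t) is 2*t*sin(5*t)/5 + 2*sin(5*t)/5 + 2*cos(5*t)/25; evaluating from -pi to 0: ∫_{-pi}^{0} (2*t + 2) cos(5*t) dt = (2/25) - (-2/25) = 4/25.
Integrating by parts (boundary term plus one more integral), an antiderivative of (4 - 2*t) cos(5*t) is -2*t*sin(5*t)/5 + 4*sin(5*t)/5 - 2*cos(5*t)/25; evaluating from 0 to pi: ∫_{0}^{pi} (4 - 2*t) cos(5*t) dt = (2/25) - (-2/25) = 4/25.
So ∫_{-pi}^{pi} v(t) cos(5*t) dt = 8/25.
Hence Re(c_{5}) = (1/(2*pi))·(8/25) = 4/(25*pi).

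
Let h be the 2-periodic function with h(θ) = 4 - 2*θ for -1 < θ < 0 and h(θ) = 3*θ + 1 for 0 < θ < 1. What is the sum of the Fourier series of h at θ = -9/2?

θ = -9/2 differs from θ = -1/2 by -2 full period(s), and the series is 2-periodic.
h is continuous at θ = -1/2 with value 5, so the series converges to 5 there.

5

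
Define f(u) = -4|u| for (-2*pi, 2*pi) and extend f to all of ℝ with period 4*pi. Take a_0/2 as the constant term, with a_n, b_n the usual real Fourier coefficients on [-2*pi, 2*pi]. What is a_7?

32/(49*pi)

a_7 = (1/(2*pi)) ∫_{-2*pi}^{2*pi} f(u) cos(7*u/2) du.
f is even and cos(7*u/2) is even, so the integrand is even and a_7 = 1/pi ∫_0^{2*pi} f(u) cos(7*u/2) du.
Integrating by parts (boundary term plus one more integral), an antiderivative of (-4*u) cos(7*u/2) is -8*u*sin(7*u/2)/7 - 16*cos(7*u/2)/49; evaluating from 0 to 2*pi: ∫_{0}^{2*pi} (-4*u) cos(7*u/2) du = (16/49) - (-16/49) = 32/49.
Hence a_7 = (1/pi)·(32/49) = 32/(49*pi).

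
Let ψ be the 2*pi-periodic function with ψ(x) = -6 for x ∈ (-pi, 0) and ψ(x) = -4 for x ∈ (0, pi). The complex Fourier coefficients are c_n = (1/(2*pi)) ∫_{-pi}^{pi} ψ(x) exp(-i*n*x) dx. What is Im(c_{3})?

-2/(3*pi)

Since ψ is real-valued, Im(c_{3}) = -(1/(2*pi)) ∫_{-pi}^{pi} ψ(x) sin(3*x) dx = -b_{3}/2.
Split the integral at the breakpoints.
Directly, an antiderivative of (-6) sin(3*x) is 2*cos(3*x); evaluating from -pi to 0: ∫_{-pi}^{0} (-6) sin(3*x) dx = (2) - (-2) = 4.
Directly, an antiderivative of (-4) sin(3*x) is 4*cos(3*x)/3; evaluating from 0 to pi: ∫_{0}^{pi} (-4) sin(3*x) dx = (-4/3) - (4/3) = -8/3.
So ∫_{-pi}^{pi} ψ(x) sin(3*x) dx = 4/3.
Hence Im(c_{3}) = (-1/(2*pi))·(4/3) = -2/(3*pi).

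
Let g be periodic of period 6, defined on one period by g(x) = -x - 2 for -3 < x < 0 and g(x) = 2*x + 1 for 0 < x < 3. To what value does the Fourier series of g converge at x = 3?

At x = 3 the one-sided limits are g(3^-) = 7 and g(3^+) = 1.
By Dirichlet's theorem the series converges to their average, [(7) + (1)]/2 = 4.

4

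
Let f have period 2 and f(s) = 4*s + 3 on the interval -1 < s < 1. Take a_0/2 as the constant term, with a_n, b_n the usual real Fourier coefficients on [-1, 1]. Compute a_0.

6

a_0 = ∫_{-1}^{1} f(s) ds = 6.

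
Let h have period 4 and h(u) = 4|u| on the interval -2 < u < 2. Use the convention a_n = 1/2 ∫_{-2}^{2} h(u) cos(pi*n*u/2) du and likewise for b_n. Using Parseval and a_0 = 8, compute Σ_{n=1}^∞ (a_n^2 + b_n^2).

32/3

Parseval: a_0^2/2 + Σ_{n≥1} (a_n^2+b_n^2) = 1/2 ∫_{-2}^{2} h(u)^2 du = 128/3.
Subtract a_0^2/2 = 32: Σ (a_n^2+b_n^2) = 32/3.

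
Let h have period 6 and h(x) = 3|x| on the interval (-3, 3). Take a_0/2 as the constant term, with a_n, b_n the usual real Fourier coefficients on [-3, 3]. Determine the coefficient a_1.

a_1 = 1/3 ∫_{-3}^{3} h(x) cos(pi*x/3) dx.
h is even and cos(pi*x/3) is even, so the integrand is even and a_1 = 2/3 ∫_0^{3} h(x) cos(pi*x/3) dx.
Integrating by parts (boundary term plus one more integral), an antiderivative of (3*x) cos(pi*x/3) is 9*x*sin(pi*x/3)/pi + 27*cos(pi*x/3)/pi**2; evaluating from 0 to 3: ∫_{0}^{3} (3*x) cos(pi*x/3) dx = (-27/pi**2) - (27/pi**2) = -54/pi**2.
Hence a_1 = (2/3)·(-54/pi**2) = -36/pi**2.

-36/pi**2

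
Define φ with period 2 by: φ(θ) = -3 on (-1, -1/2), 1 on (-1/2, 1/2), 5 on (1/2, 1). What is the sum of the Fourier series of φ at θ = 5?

θ = 5 differs from θ = 1 by 2 full period(s), and the series is 2-periodic.
At θ = 1 the one-sided limits are φ(1^-) = 5 and φ(1^+) = -3.
By Dirichlet's theorem the series converges to their average, [(5) + (-3)]/2 = 1.

1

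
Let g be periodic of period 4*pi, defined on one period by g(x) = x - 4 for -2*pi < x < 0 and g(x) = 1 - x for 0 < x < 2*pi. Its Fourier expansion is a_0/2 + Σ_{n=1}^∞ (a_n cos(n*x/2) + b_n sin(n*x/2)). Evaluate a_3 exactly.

a_3 = (1/(2*pi)) ∫_{-2*pi}^{2*pi} g(x) cos(3*x/2) dx.
Split the integral at the breakpoints.
Integrating by parts (boundary term plus one more integral), an antiderivative of (x - 4) cos(3*x/2) is 2*x*sin(3*x/2)/3 - 8*sin(3*x/2)/3 + 4*cos(3*x/2)/9; evaluating from -2*pi to 0: ∫_{-2*pi}^{0} (x - 4) cos(3*x/2) dx = (4/9) - (-4/9) = 8/9.
Integrating by parts (boundary term plus one more integral), an antiderivative of (1 - x) cos(3*x/2) is -2*x*sin(3*x/2)/3 + 2*sin(3*x/2)/3 - 4*cos(3*x/2)/9; evaluating from 0 to 2*pi: ∫_{0}^{2*pi} (1 - x) cos(3*x/2) dx = (4/9) - (-4/9) = 8/9.
Summing the pieces and multiplying by (1/(2*pi)) gives a_3 = 8/(9*pi).

8/(9*pi)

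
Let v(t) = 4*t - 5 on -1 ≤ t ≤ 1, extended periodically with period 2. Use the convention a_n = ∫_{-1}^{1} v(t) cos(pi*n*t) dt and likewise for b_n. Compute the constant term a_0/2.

-5

a_0 = ∫_{-1}^{1} v(t) dt = -10.
So the constant term a_0/2 = -5.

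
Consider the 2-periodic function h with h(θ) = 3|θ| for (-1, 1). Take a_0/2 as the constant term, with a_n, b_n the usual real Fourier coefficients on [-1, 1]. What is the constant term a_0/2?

3/2

a_0 = ∫_{-1}^{1} h(θ) dθ = 3.
So the constant term a_0/2 = 3/2.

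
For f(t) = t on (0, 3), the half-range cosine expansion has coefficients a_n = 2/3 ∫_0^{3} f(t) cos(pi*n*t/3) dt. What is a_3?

a_3 = 2/3 ∫_0^{3} (t) cos(pi*t) dt.
Integrating by parts (boundary term plus one more integral), an antiderivative of (t) cos(pi*t) is t*sin(pi*t)/pi + cos(pi*t)/pi**2; evaluating from 0 to 3: ∫_{0}^{3} (t) cos(pi*t) dt = (-1/pi**2) - (pi**(-2)) = -2/pi**2.
Hence a_3 = (2/3)·(-2/pi**2) = -4/(3*pi**2).

-4/(3*pi**2)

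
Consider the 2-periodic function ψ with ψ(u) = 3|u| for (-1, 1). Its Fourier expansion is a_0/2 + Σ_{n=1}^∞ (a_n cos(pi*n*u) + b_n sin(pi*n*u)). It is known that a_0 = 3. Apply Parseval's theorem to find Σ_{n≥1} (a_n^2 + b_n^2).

Parseval: a_0^2/2 + Σ_{n≥1} (a_n^2+b_n^2) = ∫_{-1}^{1} ψ(u)^2 du = 6.
Subtract a_0^2/2 = 9/2: Σ (a_n^2+b_n^2) = 3/2.

3/2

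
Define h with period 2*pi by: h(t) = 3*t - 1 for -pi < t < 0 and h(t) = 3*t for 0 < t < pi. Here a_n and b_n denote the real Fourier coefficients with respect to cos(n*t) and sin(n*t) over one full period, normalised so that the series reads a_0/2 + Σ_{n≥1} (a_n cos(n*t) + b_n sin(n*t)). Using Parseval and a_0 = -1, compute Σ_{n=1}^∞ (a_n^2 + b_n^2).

1/2 + 3*pi + 6*pi**2

Parseval: a_0^2/2 + Σ_{n≥1} (a_n^2+b_n^2) = 1/pi ∫_{-pi}^{pi} h(t)^2 dt = 1 + 3*pi + 6*pi**2.
Subtract a_0^2/2 = 1/2: Σ (a_n^2+b_n^2) = 1/2 + 3*pi + 6*pi**2.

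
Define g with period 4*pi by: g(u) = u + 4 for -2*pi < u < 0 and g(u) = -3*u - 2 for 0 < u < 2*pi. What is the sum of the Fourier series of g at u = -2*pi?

1 - 4*pi

At u = -2*pi the one-sided limits are g(-2*pi^-) = -6*pi - 2 and g(-2*pi^+) = 4 - 2*pi.
By Dirichlet's theorem the series converges to their average, [(-6*pi - 2) + (4 - 2*pi)]/2 = 1 - 4*pi.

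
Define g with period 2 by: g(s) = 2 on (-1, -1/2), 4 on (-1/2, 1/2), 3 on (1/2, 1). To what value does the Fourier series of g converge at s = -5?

s = -5 differs from s = -1 by -2 full period(s), and the series is 2-periodic.
At s = -1 the one-sided limits are g(-1^-) = 3 and g(-1^+) = 2.
By Dirichlet's theorem the series converges to their average, [(3) + (2)]/2 = 5/2.

5/2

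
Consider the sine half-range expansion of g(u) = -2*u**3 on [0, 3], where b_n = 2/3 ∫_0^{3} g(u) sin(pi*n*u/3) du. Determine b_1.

b_1 = 2/3 ∫_0^{3} (-2*u**3) sin(pi*u/3) du.
Integrating by parts three times (tabular method), an antiderivative of (-2*u**3) sin(pi*u/3) is 6*u**3*cos(pi*u/3)/pi - 54*u**2*sin(pi*u/3)/pi**2 - 324*u*cos(pi*u/3)/pi**3 + 972*sin(pi*u/3)/pi**4; evaluating from 0 to 3: ∫_{0}^{3} (-2*u**3) sin(pi*u/3) du = (-162/pi + 972/pi**3) - (0) = -162/pi + 972/pi**3.
Hence b_1 = (2/3)·(-162/pi + 972/pi**3) = -108/pi + 648/pi**3.

-108/pi + 648/pi**3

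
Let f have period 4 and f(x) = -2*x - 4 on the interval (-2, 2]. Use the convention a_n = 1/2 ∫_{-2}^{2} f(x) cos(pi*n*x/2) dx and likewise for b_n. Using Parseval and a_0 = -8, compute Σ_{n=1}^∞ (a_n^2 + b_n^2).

32/3

Parseval: a_0^2/2 + Σ_{n≥1} (a_n^2+b_n^2) = 1/2 ∫_{-2}^{2} f(x)^2 dx = 128/3.
Subtract a_0^2/2 = 32: Σ (a_n^2+b_n^2) = 32/3.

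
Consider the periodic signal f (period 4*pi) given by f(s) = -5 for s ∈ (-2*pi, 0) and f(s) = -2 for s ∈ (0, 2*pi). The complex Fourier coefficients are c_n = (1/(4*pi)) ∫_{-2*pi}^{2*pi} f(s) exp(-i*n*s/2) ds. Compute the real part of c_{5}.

Since f is real-valued, Re(c_{5}) = (1/(4*pi)) ∫_{-2*pi}^{2*pi} f(s) cos(5*s/2) ds = a_{5}/2.
Split the integral at the breakpoints.
Directly, an antiderivative of (-5) cos(5*s/2) is -2*sin(5*s/2); evaluating from -2*pi to 0: ∫_{-2*pi}^{0} (-5) cos(5*s/2) ds = (0) - (0) = 0.
Directly, an antiderivative of (-2) cos(5*s/2) is -4*sin(5*s/2)/5; evaluating from 0 to 2*pi: ∫_{0}^{2*pi} (-2) cos(5*s/2) ds = (0) - (0) = 0.
So ∫_{-2*pi}^{2*pi} f(s) cos(5*s/2) ds = 0.
Hence Re(c_{5}) = (1/(4*pi))·(0) = 0.

0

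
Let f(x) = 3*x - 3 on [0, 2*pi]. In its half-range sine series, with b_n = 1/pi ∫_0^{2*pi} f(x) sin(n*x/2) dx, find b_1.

12 - 12/pi

b_1 = 1/pi ∫_0^{2*pi} (3*x - 3) sin(x/2) dx.
Integrating by parts (boundary term plus one more integral), an antiderivative of (3*x - 3) sin(x/2) is -6*x*cos(x/2) + 12*sin(x/2) + 6*cos(x/2); evaluating from 0 to 2*pi: ∫_{0}^{2*pi} (3*x - 3) sin(x/2) dx = (-6 + 12*pi) - (6) = -12 + 12*pi.
Hence b_1 = (1/pi)·(-12 + 12*pi) = 12 - 12/pi.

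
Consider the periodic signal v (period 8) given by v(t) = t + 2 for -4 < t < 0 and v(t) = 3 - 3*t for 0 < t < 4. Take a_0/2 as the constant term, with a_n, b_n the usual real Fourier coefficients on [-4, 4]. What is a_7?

32/(49*pi**2)

a_7 = 1/4 ∫_{-4}^{4} v(t) cos(7*pi*t/4) dt.
Split the integral at the breakpoints.
Integrating by parts (boundary term plus one more integral), an antiderivative of (t + 2) cos(7*pi*t/4) is 4*t*sin(7*pi*t/4)/(7*pi) + 8*sin(7*pi*t/4)/(7*pi) + 16*cos(7*pi*t/4)/(49*pi**2); evaluating from -4 to 0: ∫_{-4}^{0} (t + 2) cos(7*pi*t/4) dt = (16/(49*pi**2)) - (-16/(49*pi**2)) = 32/(49*pi**2).
Integrating by parts (boundary term plus one more integral), an antiderivative of (3 - 3*t) cos(7*pi*t/4) is -12*t*sin(7*pi*t/4)/(7*pi) + 12*sin(7*pi*t/4)/(7*pi) - 48*cos(7*pi*t/4)/(49*pi**2); evaluating from 0 to 4: ∫_{0}^{4} (3 - 3*t) cos(7*pi*t/4) dt = (48/(49*pi**2)) - (-48/(49*pi**2)) = 96/(49*pi**2).
Summing the pieces and multiplying by (1/4) gives a_7 = 32/(49*pi**2).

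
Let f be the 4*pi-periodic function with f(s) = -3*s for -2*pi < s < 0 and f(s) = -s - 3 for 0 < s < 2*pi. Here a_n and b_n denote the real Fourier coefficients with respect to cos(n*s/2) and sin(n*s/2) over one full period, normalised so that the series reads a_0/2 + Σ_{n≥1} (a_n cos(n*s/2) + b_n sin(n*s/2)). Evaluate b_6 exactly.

b_6 = (1/(2*pi)) ∫_{-2*pi}^{2*pi} f(s) sin(3*s) ds.
Split the integral at the breakpoints.
Integrating by parts (boundary term plus one more integral), an antiderivative of (-3*s) sin(3*s) is s*cos(3*s) - sin(3*s)/3; evaluating from -2*pi to 0: ∫_{-2*pi}^{0} (-3*s) sin(3*s) ds = (0) - (-2*pi) = 2*pi.
Integrating by parts (boundary term plus one more integral), an antiderivative of (-s - 3) sin(3*s) is s*cos(3*s)/3 - sin(3*s)/9 + cos(3*s); evaluating from 0 to 2*pi: ∫_{0}^{2*pi} (-s - 3) sin(3*s) ds = (1 + 2*pi/3) - (1) = 2*pi/3.
Summing the pieces and multiplying by (1/(2*pi)) gives b_6 = 4/3.

4/3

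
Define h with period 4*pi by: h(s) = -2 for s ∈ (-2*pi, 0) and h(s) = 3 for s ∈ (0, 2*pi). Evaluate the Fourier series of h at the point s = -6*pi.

1/2

s = -6*pi differs from s = 2*pi by -2 full period(s), and the series is 4*pi-periodic.
At s = 2*pi the one-sided limits are h(2*pi^-) = 3 and h(2*pi^+) = -2.
By Dirichlet's theorem the series converges to their average, [(3) + (-2)]/2 = 1/2.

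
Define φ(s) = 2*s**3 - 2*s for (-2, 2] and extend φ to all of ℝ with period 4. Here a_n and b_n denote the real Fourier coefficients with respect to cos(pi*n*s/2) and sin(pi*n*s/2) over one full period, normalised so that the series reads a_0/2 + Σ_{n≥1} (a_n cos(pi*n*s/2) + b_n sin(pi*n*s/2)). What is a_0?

a_0 = 1/2 ∫_{-2}^{2} φ(s) ds = 1/2 · (0) = 0.

0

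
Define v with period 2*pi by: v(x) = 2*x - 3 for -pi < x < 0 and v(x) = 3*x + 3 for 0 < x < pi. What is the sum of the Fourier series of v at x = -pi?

pi/2

x = -pi differs from x = pi by -1 full period(s), and the series is 2*pi-periodic.
At x = pi the one-sided limits are v(pi^-) = 3 + 3*pi and v(pi^+) = -2*pi - 3.
By Dirichlet's theorem the series converges to their average, [(3 + 3*pi) + (-2*pi - 3)]/2 = pi/2.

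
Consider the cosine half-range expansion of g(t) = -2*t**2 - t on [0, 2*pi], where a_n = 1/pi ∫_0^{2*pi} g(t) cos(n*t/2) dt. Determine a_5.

a_5 = 1/pi ∫_0^{2*pi} (-2*t**2 - t) cos(5*t/2) dt.
Integrating by parts twice (tabular method), an antiderivative of (-2*t**2 - t) cos(5*t/2) is -4*t**2*sin(5*t/2)/5 - 2*t*sin(5*t/2)/5 - 16*t*cos(5*t/2)/25 + 32*sin(5*t/2)/125 - 4*cos(5*t/2)/25; evaluating from 0 to 2*pi: ∫_{0}^{2*pi} (-2*t**2 - t) cos(5*t/2) dt = (4/25 + 32*pi/25) - (-4/25) = 8/25 + 32*pi/25.
Hence a_5 = (1/pi)·(8/25 + 32*pi/25) = 8*(1 + 4*pi)/(25*pi).

8*(1 + 4*pi)/(25*pi)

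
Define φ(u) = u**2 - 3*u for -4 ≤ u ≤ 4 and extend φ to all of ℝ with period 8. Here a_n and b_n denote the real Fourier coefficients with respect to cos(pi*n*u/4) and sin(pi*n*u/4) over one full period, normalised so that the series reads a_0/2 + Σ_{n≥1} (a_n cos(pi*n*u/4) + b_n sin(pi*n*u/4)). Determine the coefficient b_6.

b_6 = 1/4 ∫_{-4}^{4} φ(u) sin(3*pi*u/2) du.
Integrating by parts twice (tabular method), an antiderivative of (u**2 - 3*u) sin(3*pi*u/2) is -2*u**2*cos(3*pi*u/2)/(3*pi) + 8*u*sin(3*pi*u/2)/(9*pi**2) + 2*u*cos(3*pi*u/2)/pi - 4*sin(3*pi*u/2)/(3*pi**2) + 16*cos(3*pi*u/2)/(27*pi**3); evaluating from -4 to 4: ∫_{-4}^{4} (u**2 - 3*u) sin(3*pi*u/2) du = (8*(2 - 9*pi**2)/(27*pi**3)) - (8*(2 - 63*pi**2)/(27*pi**3)) = 16/pi.
Hence b_6 = (1/4)·(16/pi) = 4/pi.

4/pi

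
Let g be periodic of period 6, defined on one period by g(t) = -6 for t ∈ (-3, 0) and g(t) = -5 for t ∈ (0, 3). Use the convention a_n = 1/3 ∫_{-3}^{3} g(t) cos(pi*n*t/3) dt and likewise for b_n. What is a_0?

a_0 = 1/3 ∫_{-3}^{3} g(t) dt = 1/3 · (-33) = -11.

-11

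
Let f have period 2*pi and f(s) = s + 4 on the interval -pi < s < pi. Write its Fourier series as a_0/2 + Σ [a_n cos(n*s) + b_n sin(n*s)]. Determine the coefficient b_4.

b_4 = 1/pi ∫_{-pi}^{pi} f(s) sin(4*s) ds.
Integrating by parts (boundary term plus one more integral), an antiderivative of (s + 4) sin(4*s) is -s*cos(4*s)/4 + sin(4*s)/16 - cos(4*s); evaluating from -pi to pi: ∫_{-pi}^{pi} (s + 4) sin(4*s) ds = (-1 - pi/4) - (-1 + pi/4) = -pi/2.
Hence b_4 = (1/pi)·(-pi/2) = -1/2.

-1/2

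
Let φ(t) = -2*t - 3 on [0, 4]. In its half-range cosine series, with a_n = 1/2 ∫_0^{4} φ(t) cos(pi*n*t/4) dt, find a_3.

a_3 = 1/2 ∫_0^{4} (-2*t - 3) cos(3*pi*t/4) dt.
Integrating by parts (boundary term plus one more integral), an antiderivative of (-2*t - 3) cos(3*pi*t/4) is -8*t*sin(3*pi*t/4)/(3*pi) - 4*sin(3*pi*t/4)/pi - 32*cos(3*pi*t/4)/(9*pi**2); evaluating from 0 to 4: ∫_{0}^{4} (-2*t - 3) cos(3*pi*t/4) dt = (32/(9*pi**2)) - (-32/(9*pi**2)) = 64/(9*pi**2).
Hence a_3 = (1/2)·(64/(9*pi**2)) = 32/(9*pi**2).

32/(9*pi**2)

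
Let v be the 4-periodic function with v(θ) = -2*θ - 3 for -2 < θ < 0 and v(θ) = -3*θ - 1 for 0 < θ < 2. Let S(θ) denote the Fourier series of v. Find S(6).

-3

θ = 6 differs from θ = -2 by 2 full period(s), and the series is 4-periodic.
At θ = -2 the one-sided limits are v(-2^-) = -7 and v(-2^+) = 1.
By Dirichlet's theorem the series converges to their average, [(-7) + (1)]/2 = -3.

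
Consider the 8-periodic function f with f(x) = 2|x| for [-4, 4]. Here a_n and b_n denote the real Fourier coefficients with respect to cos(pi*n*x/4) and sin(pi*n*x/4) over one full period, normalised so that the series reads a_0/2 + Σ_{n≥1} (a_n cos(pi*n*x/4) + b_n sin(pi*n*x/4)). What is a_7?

a_7 = 1/4 ∫_{-4}^{4} f(x) cos(7*pi*x/4) dx.
f is even and cos(7*pi*x/4) is even, so the integrand is even and a_7 = 1/2 ∫_0^{4} f(x) cos(7*pi*x/4) dx.
Integrating by parts (boundary term plus one more integral), an antiderivative of (2*x) cos(7*pi*x/4) is 8*x*sin(7*pi*x/4)/(7*pi) + 32*cos(7*pi*x/4)/(49*pi**2); evaluating from 0 to 4: ∫_{0}^{4} (2*x) cos(7*pi*x/4) dx = (-32/(49*pi**2)) - (32/(49*pi**2)) = -64/(49*pi**2).
Hence a_7 = (1/2)·(-64/(49*pi**2)) = -32/(49*pi**2).

-32/(49*pi**2)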